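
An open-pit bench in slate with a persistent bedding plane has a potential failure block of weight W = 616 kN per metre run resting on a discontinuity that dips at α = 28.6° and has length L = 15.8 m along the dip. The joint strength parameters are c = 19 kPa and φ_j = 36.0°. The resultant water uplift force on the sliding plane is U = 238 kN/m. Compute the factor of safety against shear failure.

Resolving the block weight along and normal to the plane and applying the Mohr–Coulomb strength on the joint:
N' = W cosα − U = 616·cos28.6° − 238 = 302.8 kN/m
Driving force T = W sinα = 616·sin28.6° = 294.9 kN/m
Resisting force R = c·L + N'·tanφ_j = 19·15.8 + 302.8·tan36.0° = 300.2 + 220.0 = 520.2 kN/m
FS = R / T = 520.2 / 294.9 = 1.764

FS = 1.76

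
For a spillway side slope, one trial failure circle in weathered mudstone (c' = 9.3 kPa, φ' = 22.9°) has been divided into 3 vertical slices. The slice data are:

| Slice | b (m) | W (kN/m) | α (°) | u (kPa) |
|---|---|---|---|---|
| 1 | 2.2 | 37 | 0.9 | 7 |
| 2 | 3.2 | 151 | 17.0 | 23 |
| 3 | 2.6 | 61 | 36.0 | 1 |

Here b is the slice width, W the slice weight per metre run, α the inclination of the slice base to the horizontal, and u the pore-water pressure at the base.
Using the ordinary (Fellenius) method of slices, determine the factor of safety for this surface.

FS = 1.72

Ordinary method of slices: FS = Σ[c'·Δl_i + (W_i cosα_i − u_i·Δl_i)·tanφ'] / Σ W_i sinα_i, with Δl_i = b_i / cosα_i.
Slice 1: Δl = 2.2/cos0.9° = 2.200 m; N'_1 = 37·cos0.9° − 7·2.200 = 21.6; c'Δl = 20.46; W sinα = 0.6
Slice 2: Δl = 3.2/cos17.0° = 3.346 m; N'_2 = 151·cos17.0° − 23·3.346 = 67.4; c'Δl = 31.12; W sinα = 44.1
Slice 3: Δl = 2.6/cos36.0° = 3.214 m; N'_3 = 61·cos36.0° − 1·3.214 = 46.1; c'Δl = 29.89; W sinα = 35.9
Σc'Δl = 81.5 kN/m; ΣN' = 135.2 kN/m; ΣW sinα = 80.6 kN/m
Resisting = 81.5 + 135.2·tan22.9° = 81.5 + 57.1 = 138.6 kN/m
FS = 138.6 / 80.6 = 1.720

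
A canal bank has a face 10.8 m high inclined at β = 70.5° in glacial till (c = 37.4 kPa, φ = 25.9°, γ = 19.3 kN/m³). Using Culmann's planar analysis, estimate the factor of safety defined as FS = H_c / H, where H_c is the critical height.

H_c = (4c/γ) · sinβ cosφ / [1 − cos(β − φ)]
    = (4·37.4/19.3) · sin70.5°·cos25.9° / [1 − cos44.6°]
    = 7.751 · 0.8480 / 0.2880 = 22.82 m
FS = H_c / H = 22.82 / 10.8 = 2.113

FS = 2.11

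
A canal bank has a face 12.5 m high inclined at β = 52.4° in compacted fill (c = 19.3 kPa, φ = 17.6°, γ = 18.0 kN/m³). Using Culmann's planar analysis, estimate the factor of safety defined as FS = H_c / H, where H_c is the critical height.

H_c = (4c/γ) · sinβ cosφ / [1 − cos(β − φ)]
    = (4·19.3/18.0) · sin52.4°·cos17.6° / [1 − cos34.8°]
    = 4.289 · 0.7552 / 0.1789 = 18.11 m
FS = H_c / H = 18.11 / 12.5 = 1.449

FS = 1.45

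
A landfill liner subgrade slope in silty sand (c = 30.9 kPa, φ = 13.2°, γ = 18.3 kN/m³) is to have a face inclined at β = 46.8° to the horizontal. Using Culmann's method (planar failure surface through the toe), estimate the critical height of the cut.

Culmann's analysis gives the critical failure plane at α_cr = (β + φ)/2 = (46.8 + 13.2)/2 = 30.0°, and the critical height
H_c = (4c/γ) · sinβ cosφ / [1 − cos(β − φ)]
    = (4·30.9/18.3) · sin46.8°·cos13.2° / [1 − cos(33.6°)]
    = 6.754 · 0.7290·0.9736 / [1 − 0.8329]
    = 6.754 · 0.7097 / 0.1671
    = 28.69 m

H_c = 28.69 m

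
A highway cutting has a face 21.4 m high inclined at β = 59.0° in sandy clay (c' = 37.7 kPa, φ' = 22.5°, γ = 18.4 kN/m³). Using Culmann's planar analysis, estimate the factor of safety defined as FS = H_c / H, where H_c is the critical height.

H_c = (4c'/γ) · sinβ cosφ' / [1 − cos(β − φ')]
    = (4·37.7/18.4) · sin59.0°·cos22.5° / [1 − cos36.5°]
    = 8.196 · 0.7919 / 0.1961 = 33.09 m
FS = H_c / H = 33.09 / 21.4 = 1.546

FS = 1.55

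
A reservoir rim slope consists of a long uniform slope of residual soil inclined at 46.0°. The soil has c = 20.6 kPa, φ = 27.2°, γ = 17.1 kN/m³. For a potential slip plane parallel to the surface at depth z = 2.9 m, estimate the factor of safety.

FS = 1.33

For an infinite slope with a slip plane parallel to the surface (no pore pressure): FS = [c + γz cos²β tanφ] / [γz sinβ cosβ].
γz = 17.1·2.9 = 49.59 kN/m²
Numerator = 20.6 + 49.59·cos²46.0°·tan27.2° = 20.6 + 49.59·0.4826·0.5139 = 32.898 kPa
Denominator = 49.59·sin46.0°·cos46.0° = 49.59·0.7193·0.6947 = 24.780 kPa
FS = 32.898 / 24.780 = 1.328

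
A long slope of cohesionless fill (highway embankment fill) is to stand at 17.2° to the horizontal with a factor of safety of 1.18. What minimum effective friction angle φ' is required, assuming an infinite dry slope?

FS = tanφ'/tanβ ⇒ tanφ' = FS · tanβ = 1.18 · tan17.2° = 0.3653
φ' = arctan(0.3653) = 20.07°

φ' = 20.1°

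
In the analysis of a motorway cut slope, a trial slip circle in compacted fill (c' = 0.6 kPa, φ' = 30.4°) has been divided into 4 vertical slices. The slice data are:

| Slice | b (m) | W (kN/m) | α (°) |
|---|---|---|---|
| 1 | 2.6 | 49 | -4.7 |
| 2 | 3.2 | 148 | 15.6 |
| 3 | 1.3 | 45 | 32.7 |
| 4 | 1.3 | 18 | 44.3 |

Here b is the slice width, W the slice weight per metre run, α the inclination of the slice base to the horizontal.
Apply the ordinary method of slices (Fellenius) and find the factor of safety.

FS = 2.03

Ordinary method of slices: FS = Σ[c'·Δl_i + (W_i cosα_i)·tanφ'] / Σ W_i sinα_i, with Δl_i = b_i / cosα_i.
Slice 1: Δl = 2.6/cos(-4.7°) = 2.609 m; N'_1 = 49·cos(-4.7°) = 48.8; c'Δl = 1.57; W sinα = -4.0
Slice 2: Δl = 3.2/cos15.6° = 3.322 m; N'_2 = 148·cos15.6° = 142.5; c'Δl = 1.99; W sinα = 39.8
Slice 3: Δl = 1.3/cos32.7° = 1.545 m; N'_3 = 45·cos32.7° = 37.9; c'Δl = 0.93; W sinα = 24.3
Slice 4: Δl = 1.3/cos44.3° = 1.816 m; N'_4 = 18·cos44.3° = 12.9; c'Δl = 1.09; W sinα = 12.6
Σc'Δl = 5.6 kN/m; ΣN' = 242.1 kN/m; ΣW sinα = 72.7 kN/m
Resisting = 5.6 + 242.1·tan30.4° = 5.6 + 142.1 = 147.6 kN/m
FS = 147.6 / 72.7 = 2.032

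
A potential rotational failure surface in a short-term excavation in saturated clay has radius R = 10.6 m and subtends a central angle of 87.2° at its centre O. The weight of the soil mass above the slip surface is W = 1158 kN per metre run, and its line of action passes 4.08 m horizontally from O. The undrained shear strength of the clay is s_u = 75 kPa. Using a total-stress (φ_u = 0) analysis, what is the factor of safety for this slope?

FS = 2.71

Taking moments about the centre O, the resisting moment is provided by the undrained shear strength acting along the arc:
Arc length L_a = R·θ = 10.6·(87.2°·π/180) = 10.6·1.5219 = 16.13 m
M_R = s_u·L_a·R = 75·16.13·10.6 = 12825.3 kN·m/m
M_D = W·d = 1158·4.08 = 4724.6 kN·m/m
FS = M_R / M_D = 12825.3 / 4724.6 = 2.715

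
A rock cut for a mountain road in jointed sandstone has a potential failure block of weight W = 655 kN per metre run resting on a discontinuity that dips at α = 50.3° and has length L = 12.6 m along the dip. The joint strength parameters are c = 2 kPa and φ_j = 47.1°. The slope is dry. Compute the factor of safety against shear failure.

Resolving the block weight along and normal to the plane and applying the Mohr–Coulomb strength on the joint:
N' = W cosα = 655·cos50.3° = 418.4 kN/m
Driving force T = W sinα = 655·sin50.3° = 504.0 kN/m
Resisting force R = c·L + N'·tanφ_j = 2·12.6 + 418.4·tan47.1° = 25.2 + 450.2 = 475.4 kN/m
FS = R / T = 475.4 / 504.0 = 0.943

FS = 0.94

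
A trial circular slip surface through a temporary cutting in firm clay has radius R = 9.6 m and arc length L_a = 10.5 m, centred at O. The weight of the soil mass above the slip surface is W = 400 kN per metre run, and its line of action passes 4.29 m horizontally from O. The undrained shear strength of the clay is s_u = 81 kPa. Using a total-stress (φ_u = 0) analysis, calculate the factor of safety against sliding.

Taking moments about the centre O, the resisting moment is provided by the undrained shear strength acting along the arc:
M_R = s_u·L_a·R = 81·10.50·9.6 = 8164.8 kN·m/m
M_D = W·d = 400·4.29 = 1716.0 kN·m/m
FS = M_R / M_D = 8164.8 / 1716.0 = 4.758

FS = 4.76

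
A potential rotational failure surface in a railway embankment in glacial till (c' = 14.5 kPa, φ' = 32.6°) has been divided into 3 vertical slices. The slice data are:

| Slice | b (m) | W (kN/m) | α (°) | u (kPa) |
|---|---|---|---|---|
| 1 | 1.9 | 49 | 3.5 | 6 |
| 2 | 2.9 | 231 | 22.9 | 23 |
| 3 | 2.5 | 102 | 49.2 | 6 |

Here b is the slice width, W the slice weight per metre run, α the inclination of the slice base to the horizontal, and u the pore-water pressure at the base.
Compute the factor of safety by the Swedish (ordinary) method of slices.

FS = 1.59

Ordinary method of slices: FS = Σ[c'·Δl_i + (W_i cosα_i − u_i·Δl_i)·tanφ'] / Σ W_i sinα_i, with Δl_i = b_i / cosα_i.
Slice 1: Δl = 1.9/cos3.5° = 1.904 m; N'_1 = 49·cos3.5° − 6·1.904 = 37.5; c'Δl = 27.60; W sinα = 3.0
Slice 2: Δl = 2.9/cos22.9° = 3.148 m; N'_2 = 231·cos22.9° − 23·3.148 = 140.4; c'Δl = 45.65; W sinα = 89.9
Slice 3: Δl = 2.5/cos49.2° = 3.826 m; N'_3 = 102·cos49.2° − 6·3.826 = 43.7; c'Δl = 55.48; W sinα = 77.2
Σc'Δl = 128.7 kN/m; ΣN' = 221.6 kN/m; ΣW sinα = 170.1 kN/m
Resisting = 128.7 + 221.6·tan32.6° = 128.7 + 141.7 = 270.4 kN/m
FS = 270.4 / 170.1 = 1.590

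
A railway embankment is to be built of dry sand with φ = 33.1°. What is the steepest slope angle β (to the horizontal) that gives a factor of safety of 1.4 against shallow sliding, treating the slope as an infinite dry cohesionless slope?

For an infinite dry cohesionless slope FS = tanφ/tanβ, so tanβ = tanφ / FS.
tanβ = tan33.1° / 1.4 = 0.6519 / 1.4 = 0.4656
β = arctan(0.4656) = 24.97°

β = 25.0°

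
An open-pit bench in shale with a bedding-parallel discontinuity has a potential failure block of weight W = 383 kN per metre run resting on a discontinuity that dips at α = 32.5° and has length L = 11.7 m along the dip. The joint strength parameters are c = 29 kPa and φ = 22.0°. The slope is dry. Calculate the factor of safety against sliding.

FS = 2.28

Resolving the block weight along and normal to the plane and applying the Mohr–Coulomb strength on the joint:
N' = W cosα = 383·cos32.5° = 323.0 kN/m
Driving force T = W sinα = 383·sin32.5° = 205.8 kN/m
Resisting force R = c·L + N'·tanφ = 29·11.7 + 323.0·tan22.0° = 339.3 + 130.5 = 469.8 kN/m
FS = R / T = 469.8 / 205.8 = 2.283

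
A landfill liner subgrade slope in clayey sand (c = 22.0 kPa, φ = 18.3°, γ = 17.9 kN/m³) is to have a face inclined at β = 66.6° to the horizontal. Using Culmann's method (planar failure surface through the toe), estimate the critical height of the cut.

H_c = 12.80 m

Culmann's analysis gives the critical failure plane at α_cr = (β + φ)/2 = (66.6 + 18.3)/2 = 42.4°, and the critical height
H_c = (4c/γ) · sinβ cosφ / [1 − cos(β − φ)]
    = (4·22.0/17.9) · sin66.6°·cos18.3° / [1 − cos(48.3°)]
    = 4.916 · 0.9178·0.9494 / [1 − 0.6652]
    = 4.916 · 0.8713 / 0.3348
    = 12.80 m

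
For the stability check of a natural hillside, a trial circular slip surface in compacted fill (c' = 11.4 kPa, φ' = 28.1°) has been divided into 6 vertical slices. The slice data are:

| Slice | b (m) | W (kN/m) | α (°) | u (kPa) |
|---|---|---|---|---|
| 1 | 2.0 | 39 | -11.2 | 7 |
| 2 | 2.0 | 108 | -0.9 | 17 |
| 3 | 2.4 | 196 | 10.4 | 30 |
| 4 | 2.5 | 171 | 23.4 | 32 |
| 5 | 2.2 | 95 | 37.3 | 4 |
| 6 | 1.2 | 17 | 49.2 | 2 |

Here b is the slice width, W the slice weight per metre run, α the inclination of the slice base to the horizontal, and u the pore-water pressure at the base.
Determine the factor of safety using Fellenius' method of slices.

FS = 2.12

Ordinary method of slices: FS = Σ[c'·Δl_i + (W_i cosα_i − u_i·Δl_i)·tanφ'] / Σ W_i sinα_i, with Δl_i = b_i / cosα_i.
Slice 1: Δl = 2.0/cos(-11.2°) = 2.039 m; N'_1 = 39·cos(-11.2°) − 7·2.039 = 24.0; c'Δl = 23.24; W sinα = -7.6
Slice 2: Δl = 2.0/cos(-0.9°) = 2.000 m; N'_2 = 108·cos(-0.9°) − 17·2.000 = 74.0; c'Δl = 22.80; W sinα = -1.7
Slice 3: Δl = 2.4/cos10.4° = 2.440 m; N'_3 = 196·cos10.4° − 30·2.440 = 119.6; c'Δl = 27.82; W sinα = 35.4
Slice 4: Δl = 2.5/cos23.4° = 2.724 m; N'_4 = 171·cos23.4° − 32·2.724 = 69.8; c'Δl = 31.05; W sinα = 67.9
Slice 5: Δl = 2.2/cos37.3° = 2.766 m; N'_5 = 95·cos37.3° − 4·2.766 = 64.5; c'Δl = 31.53; W sinα = 57.6
Slice 6: Δl = 1.2/cos49.2° = 1.836 m; N'_6 = 17·cos49.2° − 2·1.836 = 7.4; c'Δl = 20.94; W sinα = 12.9
Σc'Δl = 157.4 kN/m; ΣN' = 359.3 kN/m; ΣW sinα = 164.5 kN/m
Resisting = 157.4 + 359.3·tan28.1° = 157.4 + 191.8 = 349.2 kN/m
FS = 349.2 / 164.5 = 2.123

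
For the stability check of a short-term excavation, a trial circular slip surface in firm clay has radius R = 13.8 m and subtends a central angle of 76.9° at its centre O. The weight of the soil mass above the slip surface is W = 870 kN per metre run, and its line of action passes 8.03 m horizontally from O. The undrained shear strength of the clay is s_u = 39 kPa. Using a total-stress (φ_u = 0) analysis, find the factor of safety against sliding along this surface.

Taking moments about the centre O, the resisting moment is provided by the undrained shear strength acting along the arc:
Arc length L_a = R·θ = 13.8·(76.9°·π/180) = 13.8·1.3422 = 18.52 m
M_R = s_u·L_a·R = 39·18.52·13.8 = 9968.4 kN·m/m
M_D = W·d = 870·8.03 = 6986.1 kN·m/m
FS = M_R / M_D = 9968.4 / 6986.1 = 1.427

FS = 1.43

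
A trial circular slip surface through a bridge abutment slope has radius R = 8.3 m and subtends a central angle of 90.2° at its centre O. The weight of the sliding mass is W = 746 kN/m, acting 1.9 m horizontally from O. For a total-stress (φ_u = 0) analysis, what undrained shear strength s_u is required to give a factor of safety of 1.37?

s_u = 17.9 kPa

FS = s_u·L_a·R / (W·d), so s_u = FS·W·d / (L_a·R).
Arc length L_a = R·θ = 8.3·(90.2°·π/180) = 8.3·1.5743 = 13.07 m
s_u = 1.37·746·1.9 / (13.07·8.3) = 1941.8 / 108.45 = 17.90 kPa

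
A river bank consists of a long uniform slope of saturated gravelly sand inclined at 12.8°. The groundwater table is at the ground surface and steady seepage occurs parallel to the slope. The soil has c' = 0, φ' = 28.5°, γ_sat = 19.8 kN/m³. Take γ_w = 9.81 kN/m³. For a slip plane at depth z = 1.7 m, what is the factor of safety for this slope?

FS = 1.21

With seepage parallel to the slope and the water table at the surface, the effective normal stress on the slip plane uses the buoyant unit weight γ' = γ_sat − γ_w while the driving shear stress uses γ_sat:
FS = [c' + γ' z cos²β tanφ'] / [γ_sat z sinβ cosβ]
(For c' = 0 this reduces to FS = (γ'/γ_sat)·tanφ'/tanβ.)
γ' = 19.8 − 9.81 = 9.99 kN/m³
Numerator = 0.0 + 9.99·1.7·cos²12.8°·tan28.5° = 0.0 + 9.99·1.7·0.9509·0.5430 = 8.768 kPa
Denominator = 19.8·1.7·sin12.8°·cos12.8° = 19.8·1.7·0.2215·0.9751 = 7.272 kPa
FS = 8.768 / 7.272 = 1.206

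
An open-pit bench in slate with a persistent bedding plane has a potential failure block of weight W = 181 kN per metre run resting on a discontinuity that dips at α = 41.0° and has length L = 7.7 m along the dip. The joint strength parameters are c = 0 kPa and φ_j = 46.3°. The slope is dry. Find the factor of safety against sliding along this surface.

Resolving the block weight along and normal to the plane and applying the Mohr–Coulomb strength on the joint:
N' = W cosα = 181·cos41.0° = 136.6 kN/m
Driving force T = W sinα = 181·sin41.0° = 118.7 kN/m
Resisting force R = c·L + N'·tanφ_j = 0·7.7 + 136.6·tan46.3° = 0.0 + 142.9 = 142.9 kN/m
FS = R / T = 142.9 / 118.7 = 1.204

FS = 1.20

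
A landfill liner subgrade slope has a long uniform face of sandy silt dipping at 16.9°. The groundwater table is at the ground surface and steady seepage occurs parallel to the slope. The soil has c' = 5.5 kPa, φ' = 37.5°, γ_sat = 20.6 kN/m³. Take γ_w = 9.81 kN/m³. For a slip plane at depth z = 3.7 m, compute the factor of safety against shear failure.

FS = 1.58

With seepage parallel to the slope and the water table at the surface, the effective normal stress on the slip plane uses the buoyant unit weight γ' = γ_sat − γ_w while the driving shear stress uses γ_sat:
FS = [c' + γ' z cos²β tanφ'] / [γ_sat z sinβ cosβ]
γ' = 20.6 − 9.81 = 10.79 kN/m³
Numerator = 5.5 + 10.79·3.7·cos²16.9°·tan37.5° = 5.5 + 10.79·3.7·0.9155·0.7673 = 33.545 kPa
Denominator = 20.6·3.7·sin16.9°·cos16.9° = 20.6·3.7·0.2907·0.9568 = 21.200 kPa
FS = 33.545 / 21.200 = 1.582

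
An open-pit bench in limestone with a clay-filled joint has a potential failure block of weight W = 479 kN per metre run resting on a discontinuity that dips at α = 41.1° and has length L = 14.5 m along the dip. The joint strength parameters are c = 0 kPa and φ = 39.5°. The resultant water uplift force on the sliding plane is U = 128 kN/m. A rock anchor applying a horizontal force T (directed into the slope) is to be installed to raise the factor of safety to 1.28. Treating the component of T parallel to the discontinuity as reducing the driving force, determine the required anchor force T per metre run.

Resolving forces along and normal to the sliding plane, with the horizontal anchor force T adding T·sinα to the effective normal force and T·cosα acting up the plane against the driving force:
FS = [cL + (W cosα − U + T sinα) tanφ] / [W sinα − T cosα]
Without the anchor: N' = 233.0 kN/m, driving T_d = 314.9 kN/m, resisting R = 0·14.5 + 233.0·tan39.5° = 192.0 kN/m, FS = 0.61.
Setting FS = 1.28 and solving for T:
1.28·(314.9 − T cos41.1°) = 192.0 + T sin41.1°·tan39.5°
T·(sin41.1°·tan39.5° + 1.28·cos41.1°) = 1.28·314.9 − 192.0
T·(0.6574·0.8243 + 1.28·0.7536) = 403.0 − 192.0 = 211.0
T·1.5065 = 211.0
T = 140.1 kN/m

T = 140 kN/m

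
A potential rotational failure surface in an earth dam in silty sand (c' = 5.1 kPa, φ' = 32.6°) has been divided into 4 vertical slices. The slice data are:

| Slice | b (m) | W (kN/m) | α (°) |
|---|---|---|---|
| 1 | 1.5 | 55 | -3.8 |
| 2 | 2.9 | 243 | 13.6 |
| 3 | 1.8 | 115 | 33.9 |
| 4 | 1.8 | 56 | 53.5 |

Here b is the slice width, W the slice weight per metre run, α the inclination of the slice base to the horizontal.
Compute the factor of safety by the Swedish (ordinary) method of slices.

FS = 1.95

Ordinary method of slices: FS = Σ[c'·Δl_i + (W_i cosα_i)·tanφ'] / Σ W_i sinα_i, with Δl_i = b_i / cosα_i.
Slice 1: Δl = 1.5/cos(-3.8°) = 1.503 m; N'_1 = 55·cos(-3.8°) = 54.9; c'Δl = 7.67; W sinα = -3.6
Slice 2: Δl = 2.9/cos13.6° = 2.984 m; N'_2 = 243·cos13.6° = 236.2; c'Δl = 15.22; W sinα = 57.1
Slice 3: Δl = 1.8/cos33.9° = 2.169 m; N'_3 = 115·cos33.9° = 95.5; c'Δl = 11.06; W sinα = 64.1
Slice 4: Δl = 1.8/cos53.5° = 3.026 m; N'_4 = 56·cos53.5° = 33.3; c'Δl = 15.43; W sinα = 45.0
Σc'Δl = 49.4 kN/m; ΣN' = 419.8 kN/m; ΣW sinα = 162.7 kN/m
Resisting = 49.4 + 419.8·tan32.6° = 49.4 + 268.5 = 317.9 kN/m
FS = 317.9 / 162.7 = 1.954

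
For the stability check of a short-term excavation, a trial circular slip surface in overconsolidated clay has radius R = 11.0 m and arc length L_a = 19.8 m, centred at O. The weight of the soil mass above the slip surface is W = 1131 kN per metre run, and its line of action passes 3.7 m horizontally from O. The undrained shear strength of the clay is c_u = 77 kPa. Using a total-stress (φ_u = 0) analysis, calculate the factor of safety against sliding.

FS = 4.01

Taking moments about the centre O, the resisting moment is provided by the undrained shear strength acting along the arc:
M_R = c_u·L_a·R = 77·19.80·11.0 = 16770.6 kN·m/m
M_D = W·d = 1131·3.7 = 4184.7 kN·m/m
FS = M_R / M_D = 16770.6 / 4184.7 = 4.008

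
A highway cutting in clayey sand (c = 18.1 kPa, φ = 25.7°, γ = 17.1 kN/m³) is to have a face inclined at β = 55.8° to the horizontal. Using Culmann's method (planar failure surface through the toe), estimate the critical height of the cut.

Culmann's analysis gives the critical failure plane at α_cr = (β + φ)/2 = (55.8 + 25.7)/2 = 40.8°, and the critical height
H_c = (4c/γ) · sinβ cosφ / [1 − cos(β − φ)]
    = (4·18.1/17.1) · sin55.8°·cos25.7° / [1 − cos(30.1°)]
    = 4.234 · 0.8271·0.9011 / [1 − 0.8652]
    = 4.234 · 0.7453 / 0.1348
    = 23.40 m

H_c = 23.40 m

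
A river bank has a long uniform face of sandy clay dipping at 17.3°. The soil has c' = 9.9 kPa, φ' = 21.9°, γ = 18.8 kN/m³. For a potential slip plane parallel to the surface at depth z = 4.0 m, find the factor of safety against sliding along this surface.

FS = 1.75

For an infinite slope with a slip plane parallel to the surface (no pore pressure): FS = [c' + γz cos²β tanφ'] / [γz sinβ cosβ].
γz = 18.8·4.0 = 75.20 kN/m²
Numerator = 9.9 + 75.20·cos²17.3°·tan21.9° = 9.9 + 75.20·0.9116·0.4020 = 37.457 kPa
Denominator = 75.20·sin17.3°·cos17.3° = 75.20·0.2974·0.9548 = 21.351 kPa
FS = 37.457 / 21.351 = 1.754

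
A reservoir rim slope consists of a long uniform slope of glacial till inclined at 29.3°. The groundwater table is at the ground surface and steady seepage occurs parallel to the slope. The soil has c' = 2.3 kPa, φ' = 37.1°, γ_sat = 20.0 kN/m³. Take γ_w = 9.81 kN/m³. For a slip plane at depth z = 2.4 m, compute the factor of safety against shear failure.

FS = 0.80

With seepage parallel to the slope and the water table at the surface, the effective normal stress on the slip plane uses the buoyant unit weight γ' = γ_sat − γ_w while the driving shear stress uses γ_sat:
FS = [c' + γ' z cos²β tanφ'] / [γ_sat z sinβ cosβ]
γ' = 20.0 − 9.81 = 10.19 kN/m³
Numerator = 2.3 + 10.19·2.4·cos²29.3°·tan37.1° = 2.3 + 10.19·2.4·0.7605·0.7563 = 16.366 kPa
Denominator = 20.0·2.4·sin29.3°·cos29.3° = 20.0·2.4·0.4894·0.8721 = 20.485 kPa
FS = 16.366 / 20.485 = 0.799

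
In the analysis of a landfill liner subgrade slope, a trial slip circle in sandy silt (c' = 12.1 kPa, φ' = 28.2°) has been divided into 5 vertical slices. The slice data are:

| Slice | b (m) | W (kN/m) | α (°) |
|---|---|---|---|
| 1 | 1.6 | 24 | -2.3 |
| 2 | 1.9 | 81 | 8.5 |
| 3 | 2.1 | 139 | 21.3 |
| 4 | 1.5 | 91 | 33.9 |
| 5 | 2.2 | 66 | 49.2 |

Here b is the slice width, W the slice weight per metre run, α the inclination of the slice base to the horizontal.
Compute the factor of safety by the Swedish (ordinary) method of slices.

FS = 1.98

Ordinary method of slices: FS = Σ[c'·Δl_i + (W_i cosα_i)·tanφ'] / Σ W_i sinα_i, with Δl_i = b_i / cosα_i.
Slice 1: Δl = 1.6/cos(-2.3°) = 1.601 m; N'_1 = 24·cos(-2.3°) = 24.0; c'Δl = 19.38; W sinα = -1.0
Slice 2: Δl = 1.9/cos8.5° = 1.921 m; N'_2 = 81·cos8.5° = 80.1; c'Δl = 23.25; W sinα = 12.0
Slice 3: Δl = 2.1/cos21.3° = 2.254 m; N'_3 = 139·cos21.3° = 129.5; c'Δl = 27.27; W sinα = 50.5
Slice 4: Δl = 1.5/cos33.9° = 1.807 m; N'_4 = 91·cos33.9° = 75.5; c'Δl = 21.87; W sinα = 50.8
Slice 5: Δl = 2.2/cos49.2° = 3.367 m; N'_5 = 66·cos49.2° = 43.1; c'Δl = 40.74; W sinα = 50.0
Σc'Δl = 132.5 kN/m; ΣN' = 352.3 kN/m; ΣW sinα = 162.2 kN/m
Resisting = 132.5 + 352.3·tan28.2° = 132.5 + 188.9 = 321.4 kN/m
FS = 321.4 / 162.2 = 1.981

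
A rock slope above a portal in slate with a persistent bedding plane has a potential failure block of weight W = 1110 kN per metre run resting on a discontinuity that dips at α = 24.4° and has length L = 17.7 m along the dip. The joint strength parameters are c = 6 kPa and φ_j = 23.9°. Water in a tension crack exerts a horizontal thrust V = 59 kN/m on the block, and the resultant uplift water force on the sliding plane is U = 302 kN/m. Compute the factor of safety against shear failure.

Resolving the block weight along and normal to the plane and applying the Mohr–Coulomb strength on the joint:
N' = W cosα − U − V sinα = 1110·cos24.4° − 302 − 59·sin24.4° = 684.5 kN/m
Driving force T = W sinα + V cosα = 1110·sin24.4° + 59·cos24.4° = 512.3 kN/m
Resisting force R = c·L + N'·tanφ_j = 6·17.7 + 684.5·tan23.9° = 106.2 + 303.3 = 409.5 kN/m
FS = R / T = 409.5 / 512.3 = 0.799

FS = 0.80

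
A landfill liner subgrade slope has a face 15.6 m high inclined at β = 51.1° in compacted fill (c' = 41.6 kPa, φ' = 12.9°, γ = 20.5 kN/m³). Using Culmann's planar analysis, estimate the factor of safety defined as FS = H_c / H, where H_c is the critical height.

H_c = (4c'/γ) · sinβ cosφ' / [1 − cos(β − φ')]
    = (4·41.6/20.5) · sin51.1°·cos12.9° / [1 − cos38.2°]
    = 8.117 · 0.7586 / 0.2141 = 28.75 m
FS = H_c / H = 28.75 / 15.6 = 1.843

FS = 1.84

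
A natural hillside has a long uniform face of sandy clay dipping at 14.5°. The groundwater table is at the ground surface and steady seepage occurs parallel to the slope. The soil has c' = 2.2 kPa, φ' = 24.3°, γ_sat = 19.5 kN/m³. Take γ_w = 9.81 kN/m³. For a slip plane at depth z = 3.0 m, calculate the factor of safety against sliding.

With seepage parallel to the slope and the water table at the surface, the effective normal stress on the slip plane uses the buoyant unit weight γ' = γ_sat − γ_w while the driving shear stress uses γ_sat:
FS = [c' + γ' z cos²β tanφ'] / [γ_sat z sinβ cosβ]
γ' = 19.5 − 9.81 = 9.69 kN/m³
Numerator = 2.2 + 9.69·3.0·cos²14.5°·tan24.3° = 2.2 + 9.69·3.0·0.9373·0.4515 = 14.503 kPa
Denominator = 19.5·3.0·sin14.5°·cos14.5° = 19.5·3.0·0.2504·0.9681 = 14.181 kPa
FS = 14.503 / 14.181 = 1.023

FS = 1.02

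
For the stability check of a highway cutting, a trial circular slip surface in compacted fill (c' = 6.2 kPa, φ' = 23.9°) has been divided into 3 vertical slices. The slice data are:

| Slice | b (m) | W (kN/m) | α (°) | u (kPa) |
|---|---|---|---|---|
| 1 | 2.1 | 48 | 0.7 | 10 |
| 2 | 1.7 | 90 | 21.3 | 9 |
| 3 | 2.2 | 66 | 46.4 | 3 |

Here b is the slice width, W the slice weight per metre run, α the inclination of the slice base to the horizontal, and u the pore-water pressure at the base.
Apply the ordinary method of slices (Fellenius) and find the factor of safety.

Ordinary method of slices: FS = Σ[c'·Δl_i + (W_i cosα_i − u_i·Δl_i)·tanφ'] / Σ W_i sinα_i, with Δl_i = b_i / cosα_i.
Slice 1: Δl = 2.1/cos0.7° = 2.100 m; N'_1 = 48·cos0.7° − 10·2.100 = 27.0; c'Δl = 13.02; W sinα = 0.6
Slice 2: Δl = 1.7/cos21.3° = 1.825 m; N'_2 = 90·cos21.3° − 9·1.825 = 67.4; c'Δl = 11.31; W sinα = 32.7
Slice 3: Δl = 2.2/cos46.4° = 3.190 m; N'_3 = 66·cos46.4° − 3·3.190 = 35.9; c'Δl = 19.78; W sinα = 47.8
Σc'Δl = 44.1 kN/m; ΣN' = 130.4 kN/m; ΣW sinα = 81.1 kN/m
Resisting = 44.1 + 130.4·tan23.9° = 44.1 + 57.8 = 101.9 kN/m
FS = 101.9 / 81.1 = 1.257

FS = 1.26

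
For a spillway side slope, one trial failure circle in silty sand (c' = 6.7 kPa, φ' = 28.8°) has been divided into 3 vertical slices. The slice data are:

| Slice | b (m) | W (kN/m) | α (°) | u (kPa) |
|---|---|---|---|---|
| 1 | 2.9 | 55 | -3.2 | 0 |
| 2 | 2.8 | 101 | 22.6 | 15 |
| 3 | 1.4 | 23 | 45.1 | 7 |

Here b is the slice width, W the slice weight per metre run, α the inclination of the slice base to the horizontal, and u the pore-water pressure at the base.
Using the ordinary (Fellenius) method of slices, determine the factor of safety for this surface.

Ordinary method of slices: FS = Σ[c'·Δl_i + (W_i cosα_i − u_i·Δl_i)·tanφ'] / Σ W_i sinα_i, with Δl_i = b_i / cosα_i.
Slice 1: Δl = 2.9/cos(-3.2°) = 2.905 m; N'_1 = 55·cos(-3.2°) − 0·2.905 = 54.9; c'Δl = 19.46; W sinα = -3.1
Slice 2: Δl = 2.8/cos22.6° = 3.033 m; N'_2 = 101·cos22.6° − 15·3.033 = 47.8; c'Δl = 20.32; W sinα = 38.8
Slice 3: Δl = 1.4/cos45.1° = 1.983 m; N'_3 = 23·cos45.1° − 7·1.983 = 2.4; c'Δl = 13.29; W sinα = 16.3
Σc'Δl = 53.1 kN/m; ΣN' = 105.0 kN/m; ΣW sinα = 52.0 kN/m
Resisting = 53.1 + 105.0·tan28.8° = 53.1 + 57.7 = 110.8 kN/m
FS = 110.8 / 52.0 = 2.129

FS = 2.13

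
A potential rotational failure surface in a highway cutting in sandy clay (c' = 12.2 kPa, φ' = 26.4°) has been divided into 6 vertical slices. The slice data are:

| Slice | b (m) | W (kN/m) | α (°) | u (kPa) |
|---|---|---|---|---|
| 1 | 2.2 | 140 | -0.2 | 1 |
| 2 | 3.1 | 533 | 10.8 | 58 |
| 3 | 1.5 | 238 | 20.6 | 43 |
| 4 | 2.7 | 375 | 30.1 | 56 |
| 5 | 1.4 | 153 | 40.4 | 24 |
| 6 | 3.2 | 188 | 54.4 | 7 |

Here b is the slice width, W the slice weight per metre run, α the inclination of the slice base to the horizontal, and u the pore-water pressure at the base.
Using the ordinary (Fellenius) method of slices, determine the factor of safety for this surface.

Ordinary method of slices: FS = Σ[c'·Δl_i + (W_i cosα_i − u_i·Δl_i)·tanφ'] / Σ W_i sinα_i, with Δl_i = b_i / cosα_i.
Slice 1: Δl = 2.2/cos(-0.2°) = 2.200 m; N'_1 = 140·cos(-0.2°) − 1·2.200 = 137.8; c'Δl = 26.84; W sinα = -0.5
Slice 2: Δl = 3.1/cos10.8° = 3.156 m; N'_2 = 533·cos10.8° − 58·3.156 = 340.5; c'Δl = 38.50; W sinα = 99.9
Slice 3: Δl = 1.5/cos20.6° = 1.602 m; N'_3 = 238·cos20.6° − 43·1.602 = 153.9; c'Δl = 19.55; W sinα = 83.7
Slice 4: Δl = 2.7/cos30.1° = 3.121 m; N'_4 = 375·cos30.1° − 56·3.121 = 149.7; c'Δl = 38.07; W sinα = 188.1
Slice 5: Δl = 1.4/cos40.4° = 1.838 m; N'_5 = 153·cos40.4° − 24·1.838 = 72.4; c'Δl = 22.43; W sinα = 99.2
Slice 6: Δl = 3.2/cos54.4° = 5.497 m; N'_6 = 188·cos54.4° − 7·5.497 = 71.0; c'Δl = 67.06; W sinα = 152.9
Σc'Δl = 212.5 kN/m; ΣN' = 925.2 kN/m; ΣW sinα = 623.2 kN/m
Resisting = 212.5 + 925.2·tan26.4° = 212.5 + 459.3 = 671.7 kN/m
FS = 671.7 / 623.2 = 1.078

FS = 1.08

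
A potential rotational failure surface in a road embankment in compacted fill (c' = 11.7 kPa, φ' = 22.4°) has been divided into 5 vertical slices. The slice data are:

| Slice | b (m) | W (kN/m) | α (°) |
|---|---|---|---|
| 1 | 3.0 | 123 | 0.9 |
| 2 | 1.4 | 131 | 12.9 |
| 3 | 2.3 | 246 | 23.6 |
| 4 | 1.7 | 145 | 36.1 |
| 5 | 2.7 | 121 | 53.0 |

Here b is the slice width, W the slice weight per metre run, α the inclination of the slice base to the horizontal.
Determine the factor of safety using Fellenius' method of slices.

Ordinary method of slices: FS = Σ[c'·Δl_i + (W_i cosα_i)·tanφ'] / Σ W_i sinα_i, with Δl_i = b_i / cosα_i.
Slice 1: Δl = 3.0/cos0.9° = 3.000 m; N'_1 = 123·cos0.9° = 123.0; c'Δl = 35.10; W sinα = 1.9
Slice 2: Δl = 1.4/cos12.9° = 1.436 m; N'_2 = 131·cos12.9° = 127.7; c'Δl = 16.80; W sinα = 29.2
Slice 3: Δl = 2.3/cos23.6° = 2.510 m; N'_3 = 246·cos23.6° = 225.4; c'Δl = 29.37; W sinα = 98.5
Slice 4: Δl = 1.7/cos36.1° = 2.104 m; N'_4 = 145·cos36.1° = 117.2; c'Δl = 24.62; W sinα = 85.4
Slice 5: Δl = 2.7/cos53.0° = 4.486 m; N'_5 = 121·cos53.0° = 72.8; c'Δl = 52.49; W sinα = 96.6
Σc'Δl = 158.4 kN/m; ΣN' = 666.1 kN/m; ΣW sinα = 311.7 kN/m
Resisting = 158.4 + 666.1·tan22.4° = 158.4 + 274.5 = 432.9 kN/m
FS = 432.9 / 311.7 = 1.389

FS = 1.39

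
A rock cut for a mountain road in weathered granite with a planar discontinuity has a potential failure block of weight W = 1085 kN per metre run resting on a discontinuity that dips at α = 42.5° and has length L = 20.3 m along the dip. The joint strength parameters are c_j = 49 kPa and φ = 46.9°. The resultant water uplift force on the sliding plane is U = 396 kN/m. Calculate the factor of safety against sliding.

FS = 1.95

Resolving the block weight along and normal to the plane and applying the Mohr–Coulomb strength on the joint:
N' = W cosα − U = 1085·cos42.5° − 396 = 403.9 kN/m
Driving force T = W sinα = 1085·sin42.5° = 733.0 kN/m
Resisting force R = c_j·L + N'·tanφ = 49·20.3 + 403.9·tan46.9° = 994.7 + 431.7 = 1426.4 kN/m
FS = R / T = 1426.4 / 733.0 = 1.946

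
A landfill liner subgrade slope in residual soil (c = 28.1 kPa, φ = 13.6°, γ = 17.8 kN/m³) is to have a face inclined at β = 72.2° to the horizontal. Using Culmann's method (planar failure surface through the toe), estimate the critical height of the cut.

Culmann's analysis gives the critical failure plane at α_cr = (β + φ)/2 = (72.2 + 13.6)/2 = 42.9°, and the critical height
H_c = (4c/γ) · sinβ cosφ / [1 − cos(β − φ)]
    = (4·28.1/17.8) · sin72.2°·cos13.6° / [1 − cos(58.6°)]
    = 6.315 · 0.9521·0.9720 / [1 − 0.5210]
    = 6.315 · 0.9254 / 0.4790
    = 12.20 m

H_c = 12.20 m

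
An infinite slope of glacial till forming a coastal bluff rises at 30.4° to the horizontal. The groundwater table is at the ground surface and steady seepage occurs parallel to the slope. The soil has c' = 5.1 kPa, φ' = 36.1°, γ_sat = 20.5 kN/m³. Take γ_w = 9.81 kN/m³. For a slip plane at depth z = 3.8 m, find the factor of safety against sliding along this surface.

FS = 0.80

With seepage parallel to the slope and the water table at the surface, the effective normal stress on the slip plane uses the buoyant unit weight γ' = γ_sat − γ_w while the driving shear stress uses γ_sat:
FS = [c' + γ' z cos²β tanφ'] / [γ_sat z sinβ cosβ]
γ' = 20.5 − 9.81 = 10.69 kN/m³
Numerator = 5.1 + 10.69·3.8·cos²30.4°·tan36.1° = 5.1 + 10.69·3.8·0.7439·0.7292 = 27.137 kPa
Denominator = 20.5·3.8·sin30.4°·cos30.4° = 20.5·3.8·0.5060·0.8625 = 34.000 kPa
FS = 27.137 / 34.000 = 0.798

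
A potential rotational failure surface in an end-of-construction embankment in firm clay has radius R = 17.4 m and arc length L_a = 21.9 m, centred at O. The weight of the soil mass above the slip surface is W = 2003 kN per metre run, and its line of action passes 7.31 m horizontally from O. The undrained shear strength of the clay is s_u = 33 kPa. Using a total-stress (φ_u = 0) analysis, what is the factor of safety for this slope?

FS = 0.86

Taking moments about the centre O, the resisting moment is provided by the undrained shear strength acting along the arc:
M_R = s_u·L_a·R = 33·21.90·17.4 = 12575.0 kN·m/m
M_D = W·d = 2003·7.31 = 14641.9 kN·m/m
FS = M_R / M_D = 12575.0 / 14641.9 = 0.859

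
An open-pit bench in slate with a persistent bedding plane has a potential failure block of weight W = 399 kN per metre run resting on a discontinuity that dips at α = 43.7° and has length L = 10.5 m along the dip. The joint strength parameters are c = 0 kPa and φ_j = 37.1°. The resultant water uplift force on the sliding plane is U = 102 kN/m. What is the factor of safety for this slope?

FS = 0.51

Resolving the block weight along and normal to the plane and applying the Mohr–Coulomb strength on the joint:
N' = W cosα − U = 399·cos43.7° − 102 = 186.5 kN/m
Driving force T = W sinα = 399·sin43.7° = 275.7 kN/m
Resisting force R = c·L + N'·tanφ_j = 0·10.5 + 186.5·tan37.1° = 0.0 + 141.0 = 141.0 kN/m
FS = R / T = 141.0 / 275.7 = 0.512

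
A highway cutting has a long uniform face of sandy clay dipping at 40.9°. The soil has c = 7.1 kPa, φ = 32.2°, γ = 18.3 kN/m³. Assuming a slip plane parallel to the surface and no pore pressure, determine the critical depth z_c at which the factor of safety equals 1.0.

z_c = 2.87 m

Setting FS = 1.00 in FS = [c + γz cos²β tanφ] / [γz sinβ cosβ] and solving for z:
z = c / [γ cosβ (FS·sinβ − cosβ·tanφ)]
  = 7.1 / [18.3·cos40.9°·(1.00·sin40.9° − cos40.9°·tan32.2°)]
  = 7.1 / [18.3·0.7559·(1.00·0.6547 − 0.7559·0.6297)]
  = 7.1 / 2.4726 = 2.872 m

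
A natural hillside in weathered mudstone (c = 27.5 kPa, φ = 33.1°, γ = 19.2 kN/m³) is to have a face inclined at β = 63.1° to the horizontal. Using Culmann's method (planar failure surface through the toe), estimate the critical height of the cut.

Culmann's analysis gives the critical failure plane at α_cr = (β + φ)/2 = (63.1 + 33.1)/2 = 48.1°, and the critical height
H_c = (4c/γ) · sinβ cosφ / [1 − cos(β − φ)]
    = (4·27.5/19.2) · sin63.1°·cos33.1° / [1 − cos(30.0°)]
    = 5.729 · 0.8918·0.8377 / [1 − 0.8660]
    = 5.729 · 0.7471 / 0.1340
    = 31.95 m

H_c = 31.95 m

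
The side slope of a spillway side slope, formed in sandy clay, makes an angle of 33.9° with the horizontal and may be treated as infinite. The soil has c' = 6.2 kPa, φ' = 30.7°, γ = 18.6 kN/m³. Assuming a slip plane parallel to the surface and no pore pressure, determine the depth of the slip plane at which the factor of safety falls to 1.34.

Setting FS = 1.34 in FS = [c' + γz cos²β tanφ'] / [γz sinβ cosβ] and solving for z:
z = c' / [γ cosβ (FS·sinβ − cosβ·tanφ')]
  = 6.2 / [18.6·cos33.9°·(1.34·sin33.9° − cos33.9°·tan30.7°)]
  = 6.2 / [18.6·0.8300·(1.34·0.5577 − 0.8300·0.5938)]
  = 6.2 / 3.9299 = 1.578 m

z = 1.58 m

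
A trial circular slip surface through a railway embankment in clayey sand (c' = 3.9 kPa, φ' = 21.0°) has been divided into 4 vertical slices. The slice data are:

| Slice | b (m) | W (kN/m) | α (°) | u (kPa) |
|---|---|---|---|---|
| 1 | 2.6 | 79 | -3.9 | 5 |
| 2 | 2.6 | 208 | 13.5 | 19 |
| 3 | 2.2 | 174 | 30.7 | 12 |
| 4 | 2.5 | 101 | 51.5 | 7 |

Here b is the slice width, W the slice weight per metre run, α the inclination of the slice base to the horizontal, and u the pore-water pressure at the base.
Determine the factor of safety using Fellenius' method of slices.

FS = 0.89

Ordinary method of slices: FS = Σ[c'·Δl_i + (W_i cosα_i − u_i·Δl_i)·tanφ'] / Σ W_i sinα_i, with Δl_i = b_i / cosα_i.
Slice 1: Δl = 2.6/cos(-3.9°) = 2.606 m; N'_1 = 79·cos(-3.9°) − 5·2.606 = 65.8; c'Δl = 10.16; W sinα = -5.4
Slice 2: Δl = 2.6/cos13.5° = 2.674 m; N'_2 = 208·cos13.5° − 19·2.674 = 151.4; c'Δl = 10.43; W sinα = 48.6
Slice 3: Δl = 2.2/cos30.7° = 2.559 m; N'_3 = 174·cos30.7° − 12·2.559 = 118.9; c'Δl = 9.98; W sinα = 88.8
Slice 4: Δl = 2.5/cos51.5° = 4.016 m; N'_4 = 101·cos51.5° − 7·4.016 = 34.8; c'Δl = 15.66; W sinα = 79.0
Σc'Δl = 46.2 kN/m; ΣN' = 370.9 kN/m; ΣW sinα = 211.1 kN/m
Resisting = 46.2 + 370.9·tan21.0° = 46.2 + 142.4 = 188.6 kN/m
FS = 188.6 / 211.1 = 0.894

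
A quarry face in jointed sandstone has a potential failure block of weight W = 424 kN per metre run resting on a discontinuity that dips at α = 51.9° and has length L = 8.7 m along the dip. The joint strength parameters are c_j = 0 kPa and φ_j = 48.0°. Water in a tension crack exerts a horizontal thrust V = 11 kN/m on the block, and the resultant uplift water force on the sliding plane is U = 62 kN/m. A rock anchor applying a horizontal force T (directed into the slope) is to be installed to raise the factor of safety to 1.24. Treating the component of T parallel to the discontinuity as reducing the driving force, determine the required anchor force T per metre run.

Resolving forces along and normal to the sliding plane, with the horizontal anchor force T adding T·sinα to the effective normal force and T·cosα acting up the plane against the driving force:
FS = [c_jL + (W cosα − U − V sinα + T sinα) tanφ_j] / [W sinα + V cosα − T cosα]
Without the anchor: N' = 191.0 kN/m, driving T_d = 340.4 kN/m, resisting R = 0·8.7 + 191.0·tan48.0° = 212.1 kN/m, FS = 0.62.
Setting FS = 1.24 and solving for T:
1.24·(340.4 − T cos51.9°) = 212.1 + T sin51.9°·tan48.0°
T·(sin51.9°·tan48.0° + 1.24·cos51.9°) = 1.24·340.4 − 212.1
T·(0.7869·1.1106 + 1.24·0.6170) = 422.2 − 212.1 = 210.1
T·1.6391 = 210.1
T = 128.2 kN/m

T = 128 kN/m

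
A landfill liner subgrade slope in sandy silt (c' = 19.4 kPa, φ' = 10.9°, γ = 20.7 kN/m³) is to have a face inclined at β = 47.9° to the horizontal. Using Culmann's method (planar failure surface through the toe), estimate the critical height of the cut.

H_c = 13.56 m

Culmann's analysis gives the critical failure plane at α_cr = (β + φ')/2 = (47.9 + 10.9)/2 = 29.4°, and the critical height
H_c = (4c'/γ) · sinβ cosφ' / [1 − cos(β − φ')]
    = (4·19.4/20.7) · sin47.9°·cos10.9° / [1 − cos(37.0°)]
    = 3.749 · 0.7420·0.9820 / [1 − 0.7986]
    = 3.749 · 0.7286 / 0.2014
    = 13.56 m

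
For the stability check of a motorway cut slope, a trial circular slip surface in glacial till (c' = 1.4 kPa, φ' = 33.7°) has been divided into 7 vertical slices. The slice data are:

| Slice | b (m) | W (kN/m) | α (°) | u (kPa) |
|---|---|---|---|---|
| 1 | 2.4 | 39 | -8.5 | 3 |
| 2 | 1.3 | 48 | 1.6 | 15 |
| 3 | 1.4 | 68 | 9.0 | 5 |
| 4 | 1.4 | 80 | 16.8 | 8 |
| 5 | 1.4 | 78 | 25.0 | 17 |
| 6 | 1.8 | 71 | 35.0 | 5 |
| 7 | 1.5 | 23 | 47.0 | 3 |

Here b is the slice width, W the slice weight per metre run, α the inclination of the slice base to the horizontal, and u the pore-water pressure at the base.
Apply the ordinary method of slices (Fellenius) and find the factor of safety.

FS = 1.73

Ordinary method of slices: FS = Σ[c'·Δl_i + (W_i cosα_i − u_i·Δl_i)·tanφ'] / Σ W_i sinα_i, with Δl_i = b_i / cosα_i.
Slice 1: Δl = 2.4/cos(-8.5°) = 2.427 m; N'_1 = 39·cos(-8.5°) − 3·2.427 = 31.3; c'Δl = 3.40; W sinα = -5.8
Slice 2: Δl = 1.3/cos1.6° = 1.301 m; N'_2 = 48·cos1.6° − 15·1.301 = 28.5; c'Δl = 1.82; W sinα = 1.3
Slice 3: Δl = 1.4/cos9.0° = 1.417 m; N'_3 = 68·cos9.0° − 5·1.417 = 60.1; c'Δl = 1.98; W sinα = 10.6
Slice 4: Δl = 1.4/cos16.8° = 1.462 m; N'_4 = 80·cos16.8° − 8·1.462 = 64.9; c'Δl = 2.05; W sinα = 23.1
Slice 5: Δl = 1.4/cos25.0° = 1.545 m; N'_5 = 78·cos25.0° − 17·1.545 = 44.4; c'Δl = 2.16; W sinα = 33.0
Slice 6: Δl = 1.8/cos35.0° = 2.197 m; N'_6 = 71·cos35.0° − 5·2.197 = 47.2; c'Δl = 3.08; W sinα = 40.7
Slice 7: Δl = 1.5/cos47.0° = 2.199 m; N'_7 = 23·cos47.0° − 3·2.199 = 9.1; c'Δl = 3.08; W sinα = 16.8
Σc'Δl = 17.6 kN/m; ΣN' = 285.4 kN/m; ΣW sinα = 119.8 kN/m
Resisting = 17.6 + 285.4·tan33.7° = 17.6 + 190.4 = 207.9 kN/m
FS = 207.9 / 119.8 = 1.735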